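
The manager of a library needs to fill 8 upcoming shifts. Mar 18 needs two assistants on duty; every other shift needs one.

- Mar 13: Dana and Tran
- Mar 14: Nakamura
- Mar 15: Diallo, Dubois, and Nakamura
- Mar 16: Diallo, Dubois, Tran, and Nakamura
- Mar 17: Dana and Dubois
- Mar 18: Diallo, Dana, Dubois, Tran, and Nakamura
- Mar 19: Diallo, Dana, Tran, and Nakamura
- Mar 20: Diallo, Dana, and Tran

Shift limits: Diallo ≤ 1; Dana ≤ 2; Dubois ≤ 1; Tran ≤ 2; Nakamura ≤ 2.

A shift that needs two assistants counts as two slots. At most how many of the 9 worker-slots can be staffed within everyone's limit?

8

Total capacity across all assistants is 1+2+1+2+2 = 8, and 9 slots are needed, so at most 8 can be filled.
An assignment achieving 8: Mar 13→Dana, Mar 14→Nakamura, Mar 15→Diallo, Mar 16→Dubois, Mar 17→Dana, Mar 18→Nakamura, Mar 19→Tran, Mar 20→Tran.
Loads: Diallo 1/1, Dana 2/2, Dubois 1/1, Tran 2/2, Nakamura 2/2.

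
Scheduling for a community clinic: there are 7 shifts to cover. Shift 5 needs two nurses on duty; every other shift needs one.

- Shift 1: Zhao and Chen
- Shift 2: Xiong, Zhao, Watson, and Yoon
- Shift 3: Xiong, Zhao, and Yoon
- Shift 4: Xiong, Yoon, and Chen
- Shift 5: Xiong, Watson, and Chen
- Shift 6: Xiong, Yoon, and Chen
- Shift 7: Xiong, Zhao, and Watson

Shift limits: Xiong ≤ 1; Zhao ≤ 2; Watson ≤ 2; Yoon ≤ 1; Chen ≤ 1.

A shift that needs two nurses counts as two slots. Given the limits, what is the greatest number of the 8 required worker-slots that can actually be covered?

7

Total capacity across all nurses is 1+2+2+1+1 = 7, and 8 slots are needed, so at most 7 can be filled.
An assignment achieving 7: Shift 1→Zhao, Shift 2→Watson, Shift 3→Xiong, Shift 4→Yoon, Shift 5→Watson+Chen, Shift 7→Zhao.
Loads: Xiong 1/1, Zhao 2/2, Watson 2/2, Yoon 1/1, Chen 1/1.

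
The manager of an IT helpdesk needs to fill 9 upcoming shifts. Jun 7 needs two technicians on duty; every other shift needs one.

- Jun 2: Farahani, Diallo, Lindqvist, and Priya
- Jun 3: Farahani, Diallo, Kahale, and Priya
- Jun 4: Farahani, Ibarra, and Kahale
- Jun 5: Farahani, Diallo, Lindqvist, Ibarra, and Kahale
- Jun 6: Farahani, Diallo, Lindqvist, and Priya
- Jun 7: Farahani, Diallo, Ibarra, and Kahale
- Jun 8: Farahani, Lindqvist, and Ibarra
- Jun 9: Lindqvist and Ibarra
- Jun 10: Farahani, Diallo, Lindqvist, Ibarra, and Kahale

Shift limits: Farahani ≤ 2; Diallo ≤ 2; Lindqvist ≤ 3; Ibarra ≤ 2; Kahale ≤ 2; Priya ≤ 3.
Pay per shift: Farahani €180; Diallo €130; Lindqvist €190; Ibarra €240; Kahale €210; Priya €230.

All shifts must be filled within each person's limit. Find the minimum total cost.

€1840

Picking the cheapest available technician for each shift independently would cost €1510, but that ignores the shift limits.
An optimal schedule: Jun 2→Diallo, Jun 3→Kahale, Jun 4→Farahani, Jun 5→Lindqvist, Jun 6→Priya, Jun 7→Diallo+Kahale, Jun 8→Farahani, Jun 9→Lindqvist, Jun 10→Lindqvist.
Total: 130 + 210 + 180 + 190 + 230 + 130 + 210 + 180 + 190 + 190 = €1840.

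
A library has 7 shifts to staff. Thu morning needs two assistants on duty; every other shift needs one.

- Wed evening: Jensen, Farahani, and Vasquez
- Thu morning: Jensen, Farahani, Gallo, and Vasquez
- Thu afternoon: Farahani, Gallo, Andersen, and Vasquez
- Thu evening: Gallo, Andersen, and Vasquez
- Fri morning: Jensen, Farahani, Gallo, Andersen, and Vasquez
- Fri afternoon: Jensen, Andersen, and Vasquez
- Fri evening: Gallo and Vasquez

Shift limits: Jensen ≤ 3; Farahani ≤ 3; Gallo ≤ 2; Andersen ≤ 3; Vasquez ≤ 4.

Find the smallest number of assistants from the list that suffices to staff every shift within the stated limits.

3

8 slots to fill and no one can take more than 4, so at least ⌈8/4⌉ = 2 assistants are needed.
Any 2 assistants together have capacity at most 4+3 = 7 < 8 slots, so 2 can never suffice.
Jensen, Farahani, and Gallo alone can cover everything: Wed evening→Jensen, Thu morning→Jensen+Farahani, Thu afternoon→Farahani, Thu evening→Gallo, Fri morning→Farahani, Fri afternoon→Jensen, Fri evening→Gallo.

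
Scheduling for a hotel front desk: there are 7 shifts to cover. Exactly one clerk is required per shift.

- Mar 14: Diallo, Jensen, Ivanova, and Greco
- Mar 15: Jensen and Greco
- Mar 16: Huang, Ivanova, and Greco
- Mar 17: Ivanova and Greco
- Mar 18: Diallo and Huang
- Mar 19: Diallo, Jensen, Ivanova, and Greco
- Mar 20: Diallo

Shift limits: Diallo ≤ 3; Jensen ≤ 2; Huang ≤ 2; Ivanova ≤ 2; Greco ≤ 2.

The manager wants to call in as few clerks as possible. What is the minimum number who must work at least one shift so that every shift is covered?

3

7 slots to fill and no one can take more than 3, so at least ⌈7/3⌉ = 3 clerks are needed.
Diallo, Jensen, and Ivanova alone can cover everything: Mar 14→Diallo, Mar 15→Jensen, Mar 16→Ivanova, Mar 17→Ivanova, Mar 18→Diallo, Mar 19→Jensen, Mar 20→Diallo.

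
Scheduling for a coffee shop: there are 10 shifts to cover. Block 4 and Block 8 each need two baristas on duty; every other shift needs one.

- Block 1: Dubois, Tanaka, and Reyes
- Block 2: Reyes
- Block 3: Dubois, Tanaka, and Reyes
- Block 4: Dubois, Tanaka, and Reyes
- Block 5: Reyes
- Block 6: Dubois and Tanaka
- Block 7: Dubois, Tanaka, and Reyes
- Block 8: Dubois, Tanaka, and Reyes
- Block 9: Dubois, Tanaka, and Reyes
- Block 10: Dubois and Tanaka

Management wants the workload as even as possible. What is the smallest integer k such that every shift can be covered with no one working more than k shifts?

With 3 baristas and 12 worker-slots to fill, someone must work at least ⌈12/3⌉ = 4 shifts, so k ≥ 4.
k = 4 works: Block 1→Dubois, Block 2→Reyes, Block 3→Dubois, Block 4→Tanaka+Reyes, Block 5→Reyes, Block 6→Dubois, Block 7→Tanaka, Block 8→Tanaka+Reyes, Block 9→Tanaka, Block 10→Dubois.
Loads: Dubois 4, Tanaka 4, Reyes 4 — all ≤ 4.

4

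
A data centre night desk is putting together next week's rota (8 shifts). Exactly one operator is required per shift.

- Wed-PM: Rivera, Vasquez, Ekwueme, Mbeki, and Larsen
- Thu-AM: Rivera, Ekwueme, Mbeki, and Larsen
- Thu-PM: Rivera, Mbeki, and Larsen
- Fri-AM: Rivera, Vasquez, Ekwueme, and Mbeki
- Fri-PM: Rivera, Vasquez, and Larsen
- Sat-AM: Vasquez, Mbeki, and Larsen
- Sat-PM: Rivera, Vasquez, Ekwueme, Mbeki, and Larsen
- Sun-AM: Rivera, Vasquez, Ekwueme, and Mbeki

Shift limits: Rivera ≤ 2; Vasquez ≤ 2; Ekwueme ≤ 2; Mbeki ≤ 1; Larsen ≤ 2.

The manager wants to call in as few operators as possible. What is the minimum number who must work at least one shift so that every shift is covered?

4

8 slots to fill and no one can take more than 2, so at least ⌈8/2⌉ = 4 operators are needed.
Rivera, Vasquez, Ekwueme, and Larsen alone can cover everything: Wed-PM→Ekwueme, Thu-AM→Rivera, Thu-PM→Rivera, Fri-AM→Vasquez, Fri-PM→Larsen, Sat-AM→Vasquez, Sat-PM→Larsen, Sun-AM→Ekwueme.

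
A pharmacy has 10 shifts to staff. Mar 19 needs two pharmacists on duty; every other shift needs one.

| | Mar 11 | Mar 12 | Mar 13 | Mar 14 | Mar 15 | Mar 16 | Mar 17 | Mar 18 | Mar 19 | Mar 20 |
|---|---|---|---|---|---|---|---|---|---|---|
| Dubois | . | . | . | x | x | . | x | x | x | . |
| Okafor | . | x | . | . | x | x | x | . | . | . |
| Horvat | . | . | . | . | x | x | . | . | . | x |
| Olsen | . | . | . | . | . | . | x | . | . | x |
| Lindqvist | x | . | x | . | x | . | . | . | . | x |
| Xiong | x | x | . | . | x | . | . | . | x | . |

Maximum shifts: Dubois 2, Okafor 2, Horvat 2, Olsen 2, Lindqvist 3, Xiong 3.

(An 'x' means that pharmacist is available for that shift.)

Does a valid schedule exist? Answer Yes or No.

Total capacity is 14 and 11 slots are needed, so capacity alone doesn't rule it out.
Shifts {Mar 14, Mar 18, Mar 19} need 4 worker-slots in total, but the pharmacists available for any of those shifts (Dubois and Xiong) can supply at most 3 among them. So no valid schedule exists.

No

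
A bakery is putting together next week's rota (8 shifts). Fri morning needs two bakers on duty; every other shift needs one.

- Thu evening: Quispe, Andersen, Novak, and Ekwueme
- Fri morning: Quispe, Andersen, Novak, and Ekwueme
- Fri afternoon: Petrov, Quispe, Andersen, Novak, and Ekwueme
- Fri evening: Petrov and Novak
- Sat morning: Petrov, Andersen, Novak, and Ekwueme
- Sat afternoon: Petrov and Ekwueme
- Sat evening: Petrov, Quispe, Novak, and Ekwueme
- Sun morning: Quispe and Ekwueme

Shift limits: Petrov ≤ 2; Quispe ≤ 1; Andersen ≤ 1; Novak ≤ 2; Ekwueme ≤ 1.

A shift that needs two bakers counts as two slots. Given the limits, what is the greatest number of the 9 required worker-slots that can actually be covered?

7

Total capacity across all bakers is 2+1+1+2+1 = 7, and 9 slots are needed, so at most 7 can be filled.
An assignment achieving 7: Thu evening→Andersen, Fri morning→Novak+Ekwueme, Fri evening→Petrov, Sat morning→Novak, Sat afternoon→Petrov, Sun morning→Quispe.
Loads: Petrov 2/2, Quispe 1/1, Andersen 1/1, Novak 2/2, Ekwueme 1/1.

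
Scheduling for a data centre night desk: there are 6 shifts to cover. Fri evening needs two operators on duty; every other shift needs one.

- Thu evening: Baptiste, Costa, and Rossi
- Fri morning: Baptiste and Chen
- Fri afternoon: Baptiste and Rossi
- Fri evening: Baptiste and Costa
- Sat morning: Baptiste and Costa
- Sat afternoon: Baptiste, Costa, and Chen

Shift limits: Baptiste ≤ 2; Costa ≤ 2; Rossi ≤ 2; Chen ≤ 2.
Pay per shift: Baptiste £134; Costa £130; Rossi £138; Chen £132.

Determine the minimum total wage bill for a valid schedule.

Fri evening can only be covered by Baptiste and Costa, so that assignment is forced.
Picking the cheapest available operator for each shift independently would cost £920, but that ignores the shift limits.
An optimal schedule: Thu evening→Rossi, Fri morning→Chen, Fri afternoon→Baptiste, Fri evening→Costa+Baptiste, Sat morning→Costa, Sat afternoon→Chen.
Total: 138 + 132 + 134 + 130 + 134 + 130 + 132 = £930.

£930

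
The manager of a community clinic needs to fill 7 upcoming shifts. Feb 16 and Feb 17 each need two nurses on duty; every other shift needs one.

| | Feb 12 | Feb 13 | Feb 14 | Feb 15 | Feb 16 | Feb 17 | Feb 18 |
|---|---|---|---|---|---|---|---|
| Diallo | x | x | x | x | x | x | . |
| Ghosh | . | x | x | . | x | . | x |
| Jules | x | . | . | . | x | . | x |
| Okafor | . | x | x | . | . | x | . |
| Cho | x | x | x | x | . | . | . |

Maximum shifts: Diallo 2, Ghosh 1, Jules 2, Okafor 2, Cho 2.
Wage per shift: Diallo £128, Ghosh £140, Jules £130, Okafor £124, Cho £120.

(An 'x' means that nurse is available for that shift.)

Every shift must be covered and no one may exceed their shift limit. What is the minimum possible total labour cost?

£1144

Feb 17 can only be covered by Diallo and Okafor, so that assignment is forced.
Picking the cheapest available nurse for each shift independently would cost £1120, but that ignores the shift limits.
An optimal schedule: Feb 12→Cho, Feb 13→Okafor, Feb 14→Cho, Feb 15→Diallo, Feb 16→Ghosh+Jules, Feb 17→Diallo+Okafor, Feb 18→Jules.
Total: 120 + 124 + 120 + 128 + 140 + 130 + 128 + 124 + 130 = £1144.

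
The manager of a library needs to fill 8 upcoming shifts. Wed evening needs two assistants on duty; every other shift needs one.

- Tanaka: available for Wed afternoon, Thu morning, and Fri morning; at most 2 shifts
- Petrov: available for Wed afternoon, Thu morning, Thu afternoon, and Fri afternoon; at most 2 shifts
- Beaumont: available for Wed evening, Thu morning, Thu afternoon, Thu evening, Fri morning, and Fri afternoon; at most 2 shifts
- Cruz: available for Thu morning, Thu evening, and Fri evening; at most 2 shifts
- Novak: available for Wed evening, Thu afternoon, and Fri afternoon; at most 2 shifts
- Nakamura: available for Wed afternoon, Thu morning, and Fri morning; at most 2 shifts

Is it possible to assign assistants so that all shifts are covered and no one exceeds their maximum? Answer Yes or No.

Yes

Wed evening can only be covered by Beaumont and Novak, so that assignment is forced.
Fri evening can only be covered by Cruz, so that assignment is forced.
One valid schedule: Wed afternoon→Tanaka, Wed evening→Beaumont+Novak, Thu morning→Cruz, Thu afternoon→Petrov, Thu evening→Beaumont, Fri morning→Tanaka, Fri afternoon→Petrov, Fri evening→Cruz.
Loads: Tanaka 2/2, Petrov 2/2, Beaumont 2/2, Cruz 2/2, Novak 1/2, Nakamura 0/2 — all within limits.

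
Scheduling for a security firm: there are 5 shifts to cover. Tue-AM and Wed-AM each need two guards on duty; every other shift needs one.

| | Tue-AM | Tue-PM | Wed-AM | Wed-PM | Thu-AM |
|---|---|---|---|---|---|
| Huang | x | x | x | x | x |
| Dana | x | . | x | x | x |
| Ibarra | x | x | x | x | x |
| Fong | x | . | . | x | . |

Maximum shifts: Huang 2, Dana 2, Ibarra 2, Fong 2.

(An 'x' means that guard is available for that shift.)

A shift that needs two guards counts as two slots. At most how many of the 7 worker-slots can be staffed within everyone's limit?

Total capacity across all guards is 2+2+2+2 = 8, and 7 slots are needed, so at most 7 can be filled.
An assignment achieving 7: Tue-AM→Ibarra+Fong, Tue-PM→Huang, Wed-AM→Huang+Dana, Wed-PM→Ibarra, Thu-AM→Dana.
Loads: Huang 2/2, Dana 2/2, Ibarra 2/2, Fong 1/2.

7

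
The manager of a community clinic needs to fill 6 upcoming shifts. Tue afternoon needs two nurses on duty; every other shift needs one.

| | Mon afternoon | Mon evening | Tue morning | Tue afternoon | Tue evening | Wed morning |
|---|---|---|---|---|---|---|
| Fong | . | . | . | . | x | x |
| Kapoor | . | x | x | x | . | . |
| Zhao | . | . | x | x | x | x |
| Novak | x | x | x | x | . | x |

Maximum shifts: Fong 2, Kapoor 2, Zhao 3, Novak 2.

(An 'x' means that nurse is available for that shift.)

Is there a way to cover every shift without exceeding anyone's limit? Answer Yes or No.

Yes

Mon afternoon can only be covered by Novak, so that assignment is forced.
One valid schedule: Mon afternoon→Novak, Mon evening→Kapoor, Tue morning→Kapoor, Tue afternoon→Zhao+Novak, Tue evening→Fong, Wed morning→Fong.
Loads: Fong 2/2, Kapoor 2/2, Zhao 1/3, Novak 2/2 — all within limits.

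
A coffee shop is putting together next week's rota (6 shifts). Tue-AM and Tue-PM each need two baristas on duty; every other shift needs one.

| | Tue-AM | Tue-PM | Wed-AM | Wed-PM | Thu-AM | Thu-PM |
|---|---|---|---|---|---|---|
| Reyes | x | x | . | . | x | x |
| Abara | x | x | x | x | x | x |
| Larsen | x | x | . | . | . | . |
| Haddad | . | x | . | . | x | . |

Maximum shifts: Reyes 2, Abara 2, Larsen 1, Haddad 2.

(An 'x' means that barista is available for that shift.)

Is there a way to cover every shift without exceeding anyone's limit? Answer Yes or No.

Shifts {Tue-AM, Tue-PM, Wed-AM, Wed-PM, Thu-PM} need 7 worker-slots in total, but the baristas available for any of those shifts (Reyes, Abara, Larsen, and Haddad) can supply at most 6 among them. So no valid schedule exists.

No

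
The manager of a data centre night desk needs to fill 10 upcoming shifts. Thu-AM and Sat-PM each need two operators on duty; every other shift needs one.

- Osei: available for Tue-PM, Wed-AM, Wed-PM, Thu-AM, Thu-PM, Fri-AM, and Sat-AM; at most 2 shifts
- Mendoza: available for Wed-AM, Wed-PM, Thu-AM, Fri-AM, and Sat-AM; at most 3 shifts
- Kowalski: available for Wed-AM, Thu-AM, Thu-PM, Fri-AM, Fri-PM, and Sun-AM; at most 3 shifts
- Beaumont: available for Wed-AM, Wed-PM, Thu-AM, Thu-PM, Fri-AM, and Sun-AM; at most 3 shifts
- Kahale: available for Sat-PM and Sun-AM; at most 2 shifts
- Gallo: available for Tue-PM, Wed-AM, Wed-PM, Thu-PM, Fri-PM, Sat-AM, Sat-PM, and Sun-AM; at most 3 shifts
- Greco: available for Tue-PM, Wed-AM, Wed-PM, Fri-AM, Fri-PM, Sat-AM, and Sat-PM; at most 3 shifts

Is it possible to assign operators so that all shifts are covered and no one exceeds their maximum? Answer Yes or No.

Yes

One valid schedule: Tue-PM→Osei, Wed-AM→Beaumont, Wed-PM→Mendoza, Thu-AM→Kowalski+Beaumont, Thu-PM→Osei, Fri-AM→Mendoza, Fri-PM→Kowalski, Sat-AM→Mendoza, Sat-PM→Kahale+Gallo, Sun-AM→Kowalski.
Loads: Osei 2/2, Mendoza 3/3, Kowalski 3/3, Beaumont 2/3, Kahale 1/2, Gallo 1/3, Greco 0/3 — all within limits.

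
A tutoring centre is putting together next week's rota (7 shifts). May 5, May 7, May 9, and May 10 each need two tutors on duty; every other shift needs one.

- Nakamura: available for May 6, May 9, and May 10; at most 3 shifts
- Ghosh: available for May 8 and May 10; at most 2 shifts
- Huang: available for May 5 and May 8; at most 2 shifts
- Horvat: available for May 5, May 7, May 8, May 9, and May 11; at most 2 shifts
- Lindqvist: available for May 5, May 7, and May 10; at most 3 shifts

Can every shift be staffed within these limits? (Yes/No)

Total capacity is 12 and 11 slots are needed, so capacity alone doesn't rule it out.
Shifts {May 7, May 9, May 11} need 5 worker-slots in total, but the tutors available for any of those shifts (Nakamura, Horvat, and Lindqvist) can supply at most 4 among them. So no valid schedule exists.

No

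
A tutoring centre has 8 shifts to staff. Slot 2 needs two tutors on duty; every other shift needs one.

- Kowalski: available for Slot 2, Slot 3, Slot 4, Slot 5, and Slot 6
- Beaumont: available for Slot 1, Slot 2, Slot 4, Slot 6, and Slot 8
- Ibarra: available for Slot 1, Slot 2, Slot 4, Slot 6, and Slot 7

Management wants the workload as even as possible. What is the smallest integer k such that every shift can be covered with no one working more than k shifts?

With 3 tutors and 9 worker-slots to fill, someone must work at least ⌈9/3⌉ = 3 shifts, so k ≥ 3.
k = 3 works: Slot 1→Beaumont, Slot 2→Kowalski+Beaumont, Slot 3→Kowalski, Slot 4→Ibarra, Slot 5→Kowalski, Slot 6→Ibarra, Slot 7→Ibarra, Slot 8→Beaumont.
Loads: Kowalski 3, Beaumont 3, Ibarra 3 — all ≤ 3.

3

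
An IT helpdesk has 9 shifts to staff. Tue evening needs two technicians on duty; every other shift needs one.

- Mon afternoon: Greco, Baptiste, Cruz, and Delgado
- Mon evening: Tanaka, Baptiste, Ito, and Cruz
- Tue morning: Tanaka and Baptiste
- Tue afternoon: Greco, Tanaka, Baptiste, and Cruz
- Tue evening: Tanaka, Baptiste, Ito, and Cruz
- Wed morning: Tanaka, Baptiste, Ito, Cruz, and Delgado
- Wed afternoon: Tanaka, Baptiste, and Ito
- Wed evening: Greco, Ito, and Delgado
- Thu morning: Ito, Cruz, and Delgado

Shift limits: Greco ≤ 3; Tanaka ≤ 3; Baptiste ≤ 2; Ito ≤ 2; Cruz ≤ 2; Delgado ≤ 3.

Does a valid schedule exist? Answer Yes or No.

One valid schedule: Mon afternoon→Greco, Mon evening→Tanaka, Tue morning→Tanaka, Tue afternoon→Greco, Tue evening→Baptiste+Ito, Wed morning→Baptiste, Wed afternoon→Tanaka, Wed evening→Greco, Thu morning→Ito.
Loads: Greco 3/3, Tanaka 3/3, Baptiste 2/2, Ito 2/2, Cruz 0/2, Delgado 0/3 — all within limits.

Yes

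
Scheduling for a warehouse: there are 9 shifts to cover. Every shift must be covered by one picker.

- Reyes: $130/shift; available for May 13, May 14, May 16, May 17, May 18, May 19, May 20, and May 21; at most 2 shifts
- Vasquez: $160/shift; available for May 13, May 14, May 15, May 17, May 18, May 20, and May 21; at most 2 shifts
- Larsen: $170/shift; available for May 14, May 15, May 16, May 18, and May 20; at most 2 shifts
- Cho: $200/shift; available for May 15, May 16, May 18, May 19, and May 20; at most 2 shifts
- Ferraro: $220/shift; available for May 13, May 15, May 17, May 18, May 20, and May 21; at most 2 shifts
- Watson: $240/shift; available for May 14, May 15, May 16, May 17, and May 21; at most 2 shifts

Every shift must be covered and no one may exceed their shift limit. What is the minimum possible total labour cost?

Picking the cheapest available picker for each shift independently would cost $1200, but that ignores the shift limits.
An optimal schedule: May 13→Reyes, May 14→Vasquez, May 15→Larsen, May 16→Larsen, May 17→Vasquez, May 18→Cho, May 19→Reyes, May 20→Cho, May 21→Ferraro.
Total: 130 + 160 + 170 + 170 + 160 + 200 + 130 + 200 + 220 = $1540.

$1540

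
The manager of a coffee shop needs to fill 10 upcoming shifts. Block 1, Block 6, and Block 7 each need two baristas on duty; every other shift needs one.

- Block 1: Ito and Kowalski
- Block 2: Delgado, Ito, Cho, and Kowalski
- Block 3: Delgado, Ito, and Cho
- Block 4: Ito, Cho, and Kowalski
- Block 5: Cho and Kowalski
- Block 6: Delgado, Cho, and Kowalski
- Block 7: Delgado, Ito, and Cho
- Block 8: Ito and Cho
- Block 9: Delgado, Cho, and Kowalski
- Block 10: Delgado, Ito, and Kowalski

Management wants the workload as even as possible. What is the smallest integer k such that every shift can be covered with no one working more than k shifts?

With 4 baristas and 13 worker-slots to fill, someone must work at least ⌈13/4⌉ = 4 shifts, so k ≥ 4.
k = 4 works: Block 1→Ito+Kowalski, Block 2→Cho, Block 3→Delgado, Block 4→Ito, Block 5→Cho, Block 6→Delgado+Cho, Block 7→Delgado+Ito, Block 8→Ito, Block 9→Delgado, Block 10→Kowalski.
Loads: Delgado 4, Ito 4, Cho 3, Kowalski 2 — all ≤ 4.

4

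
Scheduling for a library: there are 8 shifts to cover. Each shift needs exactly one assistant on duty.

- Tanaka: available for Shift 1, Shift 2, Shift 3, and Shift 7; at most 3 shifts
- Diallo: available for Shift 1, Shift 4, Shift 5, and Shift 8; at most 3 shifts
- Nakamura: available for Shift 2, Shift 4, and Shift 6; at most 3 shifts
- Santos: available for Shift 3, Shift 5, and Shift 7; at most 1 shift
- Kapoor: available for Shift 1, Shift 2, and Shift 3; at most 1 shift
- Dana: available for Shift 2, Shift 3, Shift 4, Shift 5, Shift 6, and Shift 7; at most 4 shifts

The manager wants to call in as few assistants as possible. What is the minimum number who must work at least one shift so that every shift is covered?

8 slots to fill and no one can take more than 4, so at least ⌈8/4⌉ = 2 assistants are needed.
Any 2 assistants together have capacity at most 4+3 = 7 < 8 slots, so 2 can never suffice.
Tanaka, Diallo, and Nakamura alone can cover everything: Shift 1→Tanaka, Shift 2→Nakamura, Shift 3→Tanaka, Shift 4→Diallo, Shift 5→Diallo, Shift 6→Nakamura, Shift 7→Tanaka, Shift 8→Diallo.

3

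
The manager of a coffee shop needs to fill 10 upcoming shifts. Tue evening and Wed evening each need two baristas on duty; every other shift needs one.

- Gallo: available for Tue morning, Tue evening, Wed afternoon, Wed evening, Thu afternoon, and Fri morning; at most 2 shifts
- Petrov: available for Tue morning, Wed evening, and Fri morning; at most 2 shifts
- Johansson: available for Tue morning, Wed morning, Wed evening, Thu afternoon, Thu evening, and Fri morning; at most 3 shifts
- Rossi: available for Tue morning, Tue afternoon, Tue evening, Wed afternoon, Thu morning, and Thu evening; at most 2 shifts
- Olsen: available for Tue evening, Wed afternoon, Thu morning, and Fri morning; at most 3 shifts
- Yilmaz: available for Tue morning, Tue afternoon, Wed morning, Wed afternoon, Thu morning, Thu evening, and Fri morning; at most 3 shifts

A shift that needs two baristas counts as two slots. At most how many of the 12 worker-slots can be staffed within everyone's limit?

Total capacity across all baristas is 2+2+3+2+3+3 = 15, and 12 slots are needed, so at most 12 can be filled.
An assignment achieving 12: Tue morning→Petrov, Tue afternoon→Rossi, Tue evening→Gallo+Rossi, Wed morning→Johansson, Wed afternoon→Olsen, Wed evening→Petrov+Johansson, Thu morning→Olsen, Thu afternoon→Gallo, Thu evening→Johansson, Fri morning→Olsen.
Loads: Gallo 2/2, Petrov 2/2, Johansson 3/3, Rossi 2/2, Olsen 3/3, Yilmaz 0/3.

12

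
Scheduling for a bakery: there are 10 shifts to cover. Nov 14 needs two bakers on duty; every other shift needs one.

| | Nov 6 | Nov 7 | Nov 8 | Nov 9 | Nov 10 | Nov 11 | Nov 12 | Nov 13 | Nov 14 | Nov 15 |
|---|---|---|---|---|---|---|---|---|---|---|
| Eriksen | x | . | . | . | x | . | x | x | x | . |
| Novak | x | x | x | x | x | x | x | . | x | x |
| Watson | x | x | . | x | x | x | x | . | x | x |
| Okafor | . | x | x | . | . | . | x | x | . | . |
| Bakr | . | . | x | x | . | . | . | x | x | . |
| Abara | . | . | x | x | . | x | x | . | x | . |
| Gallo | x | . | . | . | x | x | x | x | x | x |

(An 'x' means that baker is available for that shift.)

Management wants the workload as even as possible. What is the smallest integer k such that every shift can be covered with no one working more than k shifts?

2

With 7 bakers and 11 worker-slots to fill, someone must work at least ⌈11/7⌉ = 2 shifts, so k ≥ 2.
k = 2 works: Nov 6→Eriksen, Nov 7→Novak, Nov 8→Okafor, Nov 9→Watson, Nov 10→Eriksen, Nov 11→Watson, Nov 12→Abara, Nov 13→Okafor, Nov 14→Bakr+Abara, Nov 15→Novak.
Loads: Eriksen 2, Novak 2, Watson 2, Okafor 2, Bakr 1, Abara 2, Gallo 0 — all ≤ 2.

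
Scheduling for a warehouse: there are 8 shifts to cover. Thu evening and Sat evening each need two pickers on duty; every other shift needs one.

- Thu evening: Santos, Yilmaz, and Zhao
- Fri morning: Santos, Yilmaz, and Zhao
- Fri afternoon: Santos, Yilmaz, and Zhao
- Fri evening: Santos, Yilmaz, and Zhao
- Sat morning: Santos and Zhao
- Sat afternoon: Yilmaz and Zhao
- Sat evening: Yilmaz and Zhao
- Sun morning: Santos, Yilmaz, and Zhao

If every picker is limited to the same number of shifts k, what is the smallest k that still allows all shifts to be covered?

With 3 pickers and 10 worker-slots to fill, someone must work at least ⌈10/3⌉ = 4 shifts, so k ≥ 4.
k = 4 works: Thu evening→Santos+Yilmaz, Fri morning→Santos, Fri afternoon→Santos, Fri evening→Yilmaz, Sat morning→Santos, Sat afternoon→Yilmaz, Sat evening→Yilmaz+Zhao, Sun morning→Zhao.
Loads: Santos 4, Yilmaz 4, Zhao 2 — all ≤ 4.

4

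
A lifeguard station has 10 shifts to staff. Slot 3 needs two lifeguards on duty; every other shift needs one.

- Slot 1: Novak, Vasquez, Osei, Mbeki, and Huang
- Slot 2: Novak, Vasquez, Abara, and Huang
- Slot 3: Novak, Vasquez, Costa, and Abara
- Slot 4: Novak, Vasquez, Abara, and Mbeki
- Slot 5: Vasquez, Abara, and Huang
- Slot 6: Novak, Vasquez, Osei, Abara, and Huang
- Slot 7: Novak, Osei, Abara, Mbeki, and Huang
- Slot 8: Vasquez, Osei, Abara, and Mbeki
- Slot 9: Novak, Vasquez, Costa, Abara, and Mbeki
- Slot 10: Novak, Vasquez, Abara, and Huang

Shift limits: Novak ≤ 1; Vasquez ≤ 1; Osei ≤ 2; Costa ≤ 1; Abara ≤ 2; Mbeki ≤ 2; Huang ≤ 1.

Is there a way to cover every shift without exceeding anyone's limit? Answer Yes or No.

Total capacity is 1+1+2+1+2+2+1 = 10 but 11 worker-slots are needed — infeasible.

No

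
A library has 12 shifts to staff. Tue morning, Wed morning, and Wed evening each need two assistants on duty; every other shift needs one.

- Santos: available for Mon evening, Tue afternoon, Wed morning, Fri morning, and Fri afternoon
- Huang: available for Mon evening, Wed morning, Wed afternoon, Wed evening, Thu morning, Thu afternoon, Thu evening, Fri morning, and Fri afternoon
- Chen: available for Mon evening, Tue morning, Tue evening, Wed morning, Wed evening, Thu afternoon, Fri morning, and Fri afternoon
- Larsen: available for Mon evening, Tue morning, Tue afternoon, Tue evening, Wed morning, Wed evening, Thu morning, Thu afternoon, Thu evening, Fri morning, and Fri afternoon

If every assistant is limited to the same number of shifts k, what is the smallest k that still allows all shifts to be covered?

4

With 4 assistants and 15 worker-slots to fill, someone must work at least ⌈15/4⌉ = 4 shifts, so k ≥ 4.
k = 4 works: Mon evening→Santos, Tue morning→Chen+Larsen, Tue afternoon→Santos, Tue evening→Chen, Wed morning→Santos+Larsen, Wed afternoon→Huang, Wed evening→Huang+Chen, Thu morning→Huang, Thu afternoon→Chen, Thu evening→Huang, Fri morning→Santos, Fri afternoon→Larsen.
Loads: Santos 4, Huang 4, Chen 4, Larsen 3 — all ≤ 4.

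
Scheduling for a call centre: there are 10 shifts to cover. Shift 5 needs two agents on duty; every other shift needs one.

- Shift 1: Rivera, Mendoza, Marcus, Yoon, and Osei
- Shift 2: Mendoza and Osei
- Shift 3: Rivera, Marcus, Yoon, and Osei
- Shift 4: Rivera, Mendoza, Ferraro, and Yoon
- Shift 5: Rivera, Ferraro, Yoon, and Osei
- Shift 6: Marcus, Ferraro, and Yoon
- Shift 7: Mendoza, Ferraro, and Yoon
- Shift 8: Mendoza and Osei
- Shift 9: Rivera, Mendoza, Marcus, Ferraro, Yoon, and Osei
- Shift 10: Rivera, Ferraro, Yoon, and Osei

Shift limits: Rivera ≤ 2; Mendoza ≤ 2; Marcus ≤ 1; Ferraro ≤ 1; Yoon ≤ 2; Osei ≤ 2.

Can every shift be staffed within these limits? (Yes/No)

Total capacity is 2+2+1+1+2+2 = 10 but 11 worker-slots are needed — infeasible.

No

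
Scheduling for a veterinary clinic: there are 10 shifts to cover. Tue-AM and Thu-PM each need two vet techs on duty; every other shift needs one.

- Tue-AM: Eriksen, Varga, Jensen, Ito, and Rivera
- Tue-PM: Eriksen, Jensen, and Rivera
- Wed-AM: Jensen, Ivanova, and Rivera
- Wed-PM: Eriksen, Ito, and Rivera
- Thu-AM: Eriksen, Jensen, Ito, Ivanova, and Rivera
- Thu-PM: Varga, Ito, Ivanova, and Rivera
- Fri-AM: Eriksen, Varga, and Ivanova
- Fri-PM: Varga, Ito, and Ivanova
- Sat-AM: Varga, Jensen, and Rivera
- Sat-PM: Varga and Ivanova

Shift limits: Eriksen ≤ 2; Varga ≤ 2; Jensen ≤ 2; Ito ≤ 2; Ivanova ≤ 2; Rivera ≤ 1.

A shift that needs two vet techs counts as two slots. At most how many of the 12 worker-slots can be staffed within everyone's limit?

11

Total capacity across all vet techs is 2+2+2+2+2+1 = 11, and 12 slots are needed, so at most 11 can be filled.
An assignment achieving 11: Tue-AM→Rivera, Tue-PM→Eriksen, Wed-AM→Jensen, Wed-PM→Eriksen, Thu-AM→Ivanova, Thu-PM→Ito+Ivanova, Fri-AM→Varga, Fri-PM→Ito, Sat-AM→Jensen, Sat-PM→Varga.
Loads: Eriksen 2/2, Varga 2/2, Jensen 2/2, Ito 2/2, Ivanova 2/2, Rivera 1/1.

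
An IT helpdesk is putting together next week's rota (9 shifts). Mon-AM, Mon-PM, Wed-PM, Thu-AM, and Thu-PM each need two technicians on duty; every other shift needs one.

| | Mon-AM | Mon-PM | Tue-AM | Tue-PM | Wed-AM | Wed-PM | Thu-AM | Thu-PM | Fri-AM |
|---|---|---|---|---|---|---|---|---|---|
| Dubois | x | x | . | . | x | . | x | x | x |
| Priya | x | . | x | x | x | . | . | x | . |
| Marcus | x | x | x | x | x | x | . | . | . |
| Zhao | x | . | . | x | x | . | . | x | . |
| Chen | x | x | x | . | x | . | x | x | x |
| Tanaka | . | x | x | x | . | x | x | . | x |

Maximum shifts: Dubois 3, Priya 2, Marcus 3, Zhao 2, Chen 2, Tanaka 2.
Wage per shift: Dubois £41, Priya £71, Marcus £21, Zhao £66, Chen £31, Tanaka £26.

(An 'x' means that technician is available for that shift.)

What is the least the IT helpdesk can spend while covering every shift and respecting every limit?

Wed-PM can only be covered by Marcus and Tanaka, so that assignment is forced.
Picking the cheapest available technician for each shift independently would cost £364, but that ignores the shift limits.
An optimal schedule: Mon-AM→Marcus+Zhao, Mon-PM→Marcus+Tanaka, Tue-AM→Priya, Tue-PM→Priya, Wed-AM→Dubois, Wed-PM→Marcus+Tanaka, Thu-AM→Dubois+Chen, Thu-PM→Zhao+Chen, Fri-AM→Dubois.
Total: 21 + 66 + 21 + 26 + 71 + 71 + 41 + 21 + 26 + 41 + 31 + 66 + 31 + 41 = £574.

£574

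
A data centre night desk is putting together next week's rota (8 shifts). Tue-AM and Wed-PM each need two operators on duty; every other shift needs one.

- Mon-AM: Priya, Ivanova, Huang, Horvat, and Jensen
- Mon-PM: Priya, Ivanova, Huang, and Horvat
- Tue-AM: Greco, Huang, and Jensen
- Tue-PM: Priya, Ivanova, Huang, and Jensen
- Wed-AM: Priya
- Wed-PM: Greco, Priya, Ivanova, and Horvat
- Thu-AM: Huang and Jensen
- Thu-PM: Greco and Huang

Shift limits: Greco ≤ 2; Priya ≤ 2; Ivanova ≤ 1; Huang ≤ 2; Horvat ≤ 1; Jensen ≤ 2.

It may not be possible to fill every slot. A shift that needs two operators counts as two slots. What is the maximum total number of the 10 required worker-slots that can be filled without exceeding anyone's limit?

Total capacity across all operators is 2+2+1+2+1+2 = 10, and 10 slots are needed, so at most 10 can be filled.
An assignment achieving 10: Mon-AM→Jensen, Mon-PM→Priya, Tue-AM→Greco+Huang, Tue-PM→Jensen, Wed-AM→Priya, Wed-PM→Ivanova+Horvat, Thu-AM→Huang, Thu-PM→Greco.
Loads: Greco 2/2, Priya 2/2, Ivanova 1/1, Huang 2/2, Horvat 1/1, Jensen 2/2.

10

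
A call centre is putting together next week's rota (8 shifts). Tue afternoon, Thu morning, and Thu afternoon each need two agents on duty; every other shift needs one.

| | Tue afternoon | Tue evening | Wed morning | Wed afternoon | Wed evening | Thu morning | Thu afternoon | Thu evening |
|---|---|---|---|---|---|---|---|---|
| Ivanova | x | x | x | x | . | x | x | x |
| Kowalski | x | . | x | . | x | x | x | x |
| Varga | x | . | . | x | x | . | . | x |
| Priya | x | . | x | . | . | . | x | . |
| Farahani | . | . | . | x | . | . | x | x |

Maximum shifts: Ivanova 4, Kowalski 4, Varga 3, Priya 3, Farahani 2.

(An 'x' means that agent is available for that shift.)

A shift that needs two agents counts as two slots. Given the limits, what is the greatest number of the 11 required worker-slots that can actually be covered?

11

Total capacity across all agents is 4+4+3+3+2 = 16, and 11 slots are needed, so at most 11 can be filled.
An assignment achieving 11: Tue afternoon→Kowalski+Varga, Tue evening→Ivanova, Wed morning→Ivanova, Wed afternoon→Ivanova, Wed evening→Kowalski, Thu morning→Ivanova+Kowalski, Thu afternoon→Kowalski+Priya, Thu evening→Varga.
Loads: Ivanova 4/4, Kowalski 4/4, Varga 2/3, Priya 1/3, Farahani 0/2.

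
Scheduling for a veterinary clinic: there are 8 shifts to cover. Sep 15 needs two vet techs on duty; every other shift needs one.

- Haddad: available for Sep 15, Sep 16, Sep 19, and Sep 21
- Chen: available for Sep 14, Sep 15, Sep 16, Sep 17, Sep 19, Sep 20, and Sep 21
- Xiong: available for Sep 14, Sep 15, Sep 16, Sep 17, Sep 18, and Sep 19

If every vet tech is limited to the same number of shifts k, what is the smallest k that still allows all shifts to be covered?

With 3 vet techs and 9 worker-slots to fill, someone must work at least ⌈9/3⌉ = 3 shifts, so k ≥ 3.
k = 3 works: Sep 14→Chen, Sep 15→Haddad+Xiong, Sep 16→Haddad, Sep 17→Chen, Sep 18→Xiong, Sep 19→Xiong, Sep 20→Chen, Sep 21→Haddad.
Loads: Haddad 3, Chen 3, Xiong 3 — all ≤ 3.

3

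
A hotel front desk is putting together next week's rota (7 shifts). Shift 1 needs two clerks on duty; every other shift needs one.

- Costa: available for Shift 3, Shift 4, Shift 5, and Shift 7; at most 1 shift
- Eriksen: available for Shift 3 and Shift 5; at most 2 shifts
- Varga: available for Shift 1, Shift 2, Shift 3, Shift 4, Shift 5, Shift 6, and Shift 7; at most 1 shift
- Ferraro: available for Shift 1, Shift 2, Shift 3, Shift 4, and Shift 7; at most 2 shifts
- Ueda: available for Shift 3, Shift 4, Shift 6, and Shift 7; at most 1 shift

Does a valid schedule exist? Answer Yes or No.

Shifts {Shift 1, Shift 2, Shift 4, Shift 6, Shift 7} need 6 worker-slots in total, but the clerks available for any of those shifts (Costa, Varga, Ferraro, and Ueda) can supply at most 5 among them. So no valid schedule exists.

No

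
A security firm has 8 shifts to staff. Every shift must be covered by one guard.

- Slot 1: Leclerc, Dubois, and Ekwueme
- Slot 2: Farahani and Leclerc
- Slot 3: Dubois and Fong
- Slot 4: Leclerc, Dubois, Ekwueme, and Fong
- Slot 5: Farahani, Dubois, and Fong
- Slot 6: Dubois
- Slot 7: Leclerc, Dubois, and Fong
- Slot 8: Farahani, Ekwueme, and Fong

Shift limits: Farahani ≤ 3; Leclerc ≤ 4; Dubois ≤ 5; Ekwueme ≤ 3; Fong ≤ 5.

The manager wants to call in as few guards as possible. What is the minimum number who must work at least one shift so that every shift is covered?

2

8 slots to fill and no one can take more than 5, so at least ⌈8/5⌉ = 2 guards are needed.
Farahani and Dubois alone can cover everything: Slot 1→Dubois, Slot 2→Farahani, Slot 3→Dubois, Slot 4→Dubois, Slot 5→Farahani, Slot 6→Dubois, Slot 7→Dubois, Slot 8→Farahani.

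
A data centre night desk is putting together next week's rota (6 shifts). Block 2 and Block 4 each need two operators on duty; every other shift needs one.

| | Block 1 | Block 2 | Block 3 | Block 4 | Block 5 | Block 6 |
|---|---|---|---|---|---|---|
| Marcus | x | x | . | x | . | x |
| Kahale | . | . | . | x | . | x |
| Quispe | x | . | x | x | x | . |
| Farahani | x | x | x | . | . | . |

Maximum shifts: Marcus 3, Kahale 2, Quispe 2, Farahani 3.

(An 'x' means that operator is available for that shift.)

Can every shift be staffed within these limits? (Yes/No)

Yes

Block 2 can only be covered by Marcus and Farahani, so that assignment is forced.
Block 5 can only be covered by Quispe, so that assignment is forced.
One valid schedule: Block 1→Farahani, Block 2→Marcus+Farahani, Block 3→Quispe, Block 4→Marcus+Kahale, Block 5→Quispe, Block 6→Marcus.
Loads: Marcus 3/3, Kahale 1/2, Quispe 2/2, Farahani 2/3 — all within limits.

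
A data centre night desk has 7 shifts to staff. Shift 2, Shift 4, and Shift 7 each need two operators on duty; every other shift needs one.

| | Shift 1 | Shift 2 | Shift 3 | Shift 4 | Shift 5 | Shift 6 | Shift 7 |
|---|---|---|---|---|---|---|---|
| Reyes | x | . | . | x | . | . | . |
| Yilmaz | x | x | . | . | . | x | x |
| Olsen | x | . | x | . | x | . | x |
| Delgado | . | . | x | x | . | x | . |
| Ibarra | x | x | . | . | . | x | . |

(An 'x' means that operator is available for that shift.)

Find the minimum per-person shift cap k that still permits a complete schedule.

2

With 5 operators and 10 worker-slots to fill, someone must work at least ⌈10/5⌉ = 2 shifts, so k ≥ 2.
k = 2 works: Shift 1→Reyes, Shift 2→Yilmaz+Ibarra, Shift 3→Delgado, Shift 4→Reyes+Delgado, Shift 5→Olsen, Shift 6→Ibarra, Shift 7→Yilmaz+Olsen.
Loads: Reyes 2, Yilmaz 2, Olsen 2, Delgado 2, Ibarra 2 — all ≤ 2.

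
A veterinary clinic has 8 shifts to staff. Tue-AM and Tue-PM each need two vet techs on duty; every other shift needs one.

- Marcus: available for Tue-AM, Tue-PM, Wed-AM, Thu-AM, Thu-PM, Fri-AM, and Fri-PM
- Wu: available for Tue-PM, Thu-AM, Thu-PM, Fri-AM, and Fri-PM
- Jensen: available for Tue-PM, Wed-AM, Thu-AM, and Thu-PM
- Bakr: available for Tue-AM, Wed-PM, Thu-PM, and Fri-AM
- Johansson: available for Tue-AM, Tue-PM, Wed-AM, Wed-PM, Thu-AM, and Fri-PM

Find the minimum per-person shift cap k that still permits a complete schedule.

With 5 vet techs and 10 worker-slots to fill, someone must work at least ⌈10/5⌉ = 2 shifts, so k ≥ 2.
k = 2 works: Tue-AM→Marcus+Bakr, Tue-PM→Jensen+Johansson, Wed-AM→Marcus, Wed-PM→Bakr, Thu-AM→Johansson, Thu-PM→Jensen, Fri-AM→Wu, Fri-PM→Wu.
Loads: Marcus 2, Wu 2, Jensen 2, Bakr 2, Johansson 2 — all ≤ 2.

2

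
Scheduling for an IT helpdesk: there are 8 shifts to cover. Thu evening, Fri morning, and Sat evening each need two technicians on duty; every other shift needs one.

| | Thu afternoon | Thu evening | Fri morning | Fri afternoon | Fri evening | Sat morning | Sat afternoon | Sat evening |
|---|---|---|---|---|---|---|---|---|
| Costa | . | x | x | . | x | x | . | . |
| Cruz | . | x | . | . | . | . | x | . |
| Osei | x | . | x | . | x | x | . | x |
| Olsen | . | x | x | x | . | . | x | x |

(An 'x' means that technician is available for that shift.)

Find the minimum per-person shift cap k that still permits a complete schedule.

With 4 technicians and 11 worker-slots to fill, someone must work at least ⌈11/4⌉ = 3 shifts, so k ≥ 3.
k = 3 works: Thu afternoon→Osei, Thu evening→Costa+Cruz, Fri morning→Osei+Olsen, Fri afternoon→Olsen, Fri evening→Costa, Sat morning→Costa, Sat afternoon→Cruz, Sat evening→Osei+Olsen.
Loads: Costa 3, Cruz 2, Osei 3, Olsen 3 — all ≤ 3.

3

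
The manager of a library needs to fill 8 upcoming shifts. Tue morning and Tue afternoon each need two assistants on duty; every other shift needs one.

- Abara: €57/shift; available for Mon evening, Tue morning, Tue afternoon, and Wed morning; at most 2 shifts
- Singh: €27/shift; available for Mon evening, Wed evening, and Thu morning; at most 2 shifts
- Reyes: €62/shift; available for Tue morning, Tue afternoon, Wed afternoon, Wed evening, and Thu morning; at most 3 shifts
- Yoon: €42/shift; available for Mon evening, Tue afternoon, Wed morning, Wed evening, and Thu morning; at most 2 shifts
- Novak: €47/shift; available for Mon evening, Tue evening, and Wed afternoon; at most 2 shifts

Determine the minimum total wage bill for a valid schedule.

Tue morning can only be covered by Abara and Reyes, so that assignment is forced.
Tue evening can only be covered by Novak, so that assignment is forced.
Picking the cheapest available assistant for each shift independently would cost €435, but that ignores the shift limits.
An optimal schedule: Mon evening→Singh, Tue morning→Abara+Reyes, Tue afternoon→Yoon+Abara, Tue evening→Novak, Wed morning→Yoon, Wed afternoon→Novak, Wed evening→Singh, Thu morning→Reyes.
Total: 27 + 57 + 62 + 42 + 57 + 47 + 42 + 47 + 27 + 62 = €470.

€470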